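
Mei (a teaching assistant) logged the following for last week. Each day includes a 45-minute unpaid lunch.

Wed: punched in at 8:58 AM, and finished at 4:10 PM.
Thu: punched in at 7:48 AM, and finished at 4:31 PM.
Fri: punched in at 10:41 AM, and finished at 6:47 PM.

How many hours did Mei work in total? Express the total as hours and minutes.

21 h 46 min

Wed: 8:58 AM–4:10 PM = 7 h 12 min; less 45 min break → 6 h 27 min
Thu: 7:48 AM–4:31 PM = 8 h 43 min; less 45 min break → 7 h 58 min
Fri: 10:41 AM–6:47 PM = 8 h 6 min; less 45 min break → 7 h 21 min
Total: 6 h 27 min + 7 h 58 min + 7 h 21 min = 21 h 46 min.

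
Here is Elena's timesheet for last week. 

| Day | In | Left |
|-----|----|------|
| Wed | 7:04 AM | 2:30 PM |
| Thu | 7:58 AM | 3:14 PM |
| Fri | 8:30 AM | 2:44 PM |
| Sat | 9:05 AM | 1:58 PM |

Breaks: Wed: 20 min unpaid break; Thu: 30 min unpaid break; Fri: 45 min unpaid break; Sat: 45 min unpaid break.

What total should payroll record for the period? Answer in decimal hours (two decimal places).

Wed: 7:04 AM–2:30 PM = 7 h 26 min; less 20 min break → 7 h 6 min
Thu: 7:58 AM–3:14 PM = 7 h 16 min; less 30 min break → 6 h 46 min
Fri: 8:30 AM–2:44 PM = 6 h 14 min; less 45 min break → 5 h 29 min
Sat: 9:05 AM–1:58 PM = 4 h 53 min; less 45 min break → 4 h 8 min
Total: 7 h 6 min + 6 h 46 min + 5 h 29 min + 4 h 8 min = 23 h 29 min.

23.48 hours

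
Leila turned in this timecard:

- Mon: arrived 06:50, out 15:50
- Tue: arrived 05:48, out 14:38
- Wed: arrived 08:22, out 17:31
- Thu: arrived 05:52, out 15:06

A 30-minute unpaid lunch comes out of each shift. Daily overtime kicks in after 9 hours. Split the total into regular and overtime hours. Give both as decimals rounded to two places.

Regular 34.22 hours, overtime 0.00 hours

Mon: 06:50–15:50 = 9 h 0 min; less 30 min break → 8 h 30 min
Tue: 05:48–14:38 = 8 h 50 min; less 30 min break → 8 h 20 min
Wed: 08:22–17:31 = 9 h 9 min; less 30 min break → 8 h 39 min
Thu: 05:52–15:06 = 9 h 14 min; less 30 min break → 8 h 44 min
Mon reg 8 h 30 min / OT 0 h 0 min; Tue reg 8 h 20 min / OT 0 h 0 min; Wed reg 8 h 39 min / OT 0 h 0 min; Thu reg 8 h 44 min / OT 0 h 0 min.
Totals: regular 34 h 13 min, overtime 0 h 0 min.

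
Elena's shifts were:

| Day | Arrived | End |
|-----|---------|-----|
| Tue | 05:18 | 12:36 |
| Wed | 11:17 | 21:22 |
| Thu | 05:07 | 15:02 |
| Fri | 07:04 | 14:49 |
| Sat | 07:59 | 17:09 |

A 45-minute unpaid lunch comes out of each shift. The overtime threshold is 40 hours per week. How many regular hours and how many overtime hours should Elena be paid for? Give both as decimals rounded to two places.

Regular 40.00 hours, overtime 0.47 hours

Tue: 05:18–12:36 = 7 h 18 min; less 45 min break → 6 h 33 min
Wed: 11:17–21:22 = 10 h 5 min; less 45 min break → 9 h 20 min
Thu: 05:07–15:02 = 9 h 55 min; less 45 min break → 9 h 10 min
Fri: 07:04–14:49 = 7 h 45 min; less 45 min break → 7 h 0 min
Sat: 07:59–17:09 = 9 h 10 min; less 45 min break → 8 h 25 min
Total worked: 40 h 28 min = 40.47 h.
Threshold 40 h → overtime 0 h 28 min, regular 40 h 0 min.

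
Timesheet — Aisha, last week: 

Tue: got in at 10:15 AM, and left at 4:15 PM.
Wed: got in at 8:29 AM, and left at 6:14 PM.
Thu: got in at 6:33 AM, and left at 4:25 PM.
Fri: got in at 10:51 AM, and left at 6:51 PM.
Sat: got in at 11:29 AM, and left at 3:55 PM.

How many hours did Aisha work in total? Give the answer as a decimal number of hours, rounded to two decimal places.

Tue: 10:15 AM–4:15 PM = 6 h 0 min
Wed: 8:29 AM–6:14 PM = 9 h 45 min
Thu: 6:33 AM–4:25 PM = 9 h 52 min
Fri: 10:51 AM–6:51 PM = 8 h 0 min
Sat: 11:29 AM–3:55 PM = 4 h 26 min
Total: 6 h 0 min + 9 h 45 min + 9 h 52 min + 8 h 0 min + 4 h 26 min = 38 h 3 min.

38.05 hours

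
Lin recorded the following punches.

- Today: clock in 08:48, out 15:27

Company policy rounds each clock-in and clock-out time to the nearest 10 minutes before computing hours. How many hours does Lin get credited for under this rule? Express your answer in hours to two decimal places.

Today: in 08:48→08:50, out 15:27→15:30; 6 h 40 min

6.67 hours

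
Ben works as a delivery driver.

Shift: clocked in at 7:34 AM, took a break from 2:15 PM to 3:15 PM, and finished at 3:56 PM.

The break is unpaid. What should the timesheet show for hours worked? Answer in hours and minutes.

7 h 22 min

Shift: 7:34 AM–3:56 PM = 8 h 22 min; less 60 min break → 7 h 22 min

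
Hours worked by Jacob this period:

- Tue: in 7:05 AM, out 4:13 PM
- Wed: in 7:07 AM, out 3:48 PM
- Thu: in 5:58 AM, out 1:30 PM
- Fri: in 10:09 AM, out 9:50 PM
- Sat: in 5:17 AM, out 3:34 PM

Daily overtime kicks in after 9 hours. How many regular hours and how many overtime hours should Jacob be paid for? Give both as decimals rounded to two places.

Tue: 7:05 AM–4:13 PM = 9 h 8 min
Wed: 7:07 AM–3:48 PM = 8 h 41 min
Thu: 5:58 AM–1:30 PM = 7 h 32 min
Fri: 10:09 AM–9:50 PM = 11 h 41 min
Sat: 5:17 AM–3:34 PM = 10 h 17 min
Tue reg 9 h 0 min / OT 0 h 8 min; Wed reg 8 h 41 min / OT 0 h 0 min; Thu reg 7 h 32 min / OT 0 h 0 min; Fri reg 9 h 0 min / OT 2 h 41 min; Sat reg 9 h 0 min / OT 1 h 17 min.
Totals: regular 43 h 13 min, overtime 4 h 6 min.

Regular 43.22 hours, overtime 4.10 hours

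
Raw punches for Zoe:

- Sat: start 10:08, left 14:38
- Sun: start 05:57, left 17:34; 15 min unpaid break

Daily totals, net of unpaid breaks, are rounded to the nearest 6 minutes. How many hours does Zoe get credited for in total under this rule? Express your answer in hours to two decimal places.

Sat: 10:08–14:38 = 4 h 30 min → rounds to 4 h 30 min
Sun: 05:57–17:34 = 11 h 37 min − 15 min = 11 h 22 min → rounds to 11 h 24 min
Total credited: 15 h 54 min.

15.90 hours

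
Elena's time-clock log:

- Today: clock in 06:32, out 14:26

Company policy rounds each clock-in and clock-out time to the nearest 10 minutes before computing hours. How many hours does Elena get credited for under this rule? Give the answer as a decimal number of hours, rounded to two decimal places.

Today: in 06:32→06:30, out 14:26→14:30; 8 h 0 min

8.00 hours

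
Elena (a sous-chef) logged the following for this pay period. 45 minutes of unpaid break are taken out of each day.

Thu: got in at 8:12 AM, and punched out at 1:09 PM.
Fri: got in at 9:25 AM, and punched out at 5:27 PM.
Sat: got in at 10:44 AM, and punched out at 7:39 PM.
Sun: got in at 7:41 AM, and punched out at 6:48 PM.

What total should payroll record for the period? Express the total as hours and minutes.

Thu: 8:12 AM–1:09 PM = 4 h 57 min; less 45 min break → 4 h 12 min
Fri: 9:25 AM–5:27 PM = 8 h 2 min; less 45 min break → 7 h 17 min
Sat: 10:44 AM–7:39 PM = 8 h 55 min; less 45 min break → 8 h 10 min
Sun: 7:41 AM–6:48 PM = 11 h 7 min; less 45 min break → 10 h 22 min
Total: 4 h 12 min + 7 h 17 min + 8 h 10 min + 10 h 22 min = 30 h 1 min.

30 h 1 min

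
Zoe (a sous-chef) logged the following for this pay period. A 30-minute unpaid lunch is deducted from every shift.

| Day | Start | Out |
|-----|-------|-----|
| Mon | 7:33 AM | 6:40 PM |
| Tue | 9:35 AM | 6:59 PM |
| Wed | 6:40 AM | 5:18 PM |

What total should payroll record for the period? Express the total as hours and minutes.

Mon: 7:33 AM–6:40 PM = 11 h 7 min; less 30 min break → 10 h 37 min
Tue: 9:35 AM–6:59 PM = 9 h 24 min; less 30 min break → 8 h 54 min
Wed: 6:40 AM–5:18 PM = 10 h 38 min; less 30 min break → 10 h 8 min
Total: 10 h 37 min + 8 h 54 min + 10 h 8 min = 29 h 39 min.

29 h 39 min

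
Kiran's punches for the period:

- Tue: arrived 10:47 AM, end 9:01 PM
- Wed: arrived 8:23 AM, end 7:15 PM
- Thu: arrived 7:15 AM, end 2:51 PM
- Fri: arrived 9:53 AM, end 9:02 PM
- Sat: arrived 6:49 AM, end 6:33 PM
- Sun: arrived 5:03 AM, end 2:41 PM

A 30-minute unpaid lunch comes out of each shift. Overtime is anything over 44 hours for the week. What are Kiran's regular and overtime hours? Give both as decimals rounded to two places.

Regular 44.00 hours, overtime 14.22 hours

Tue: 10:47 AM–9:01 PM = 10 h 14 min; less 30 min break → 9 h 44 min
Wed: 8:23 AM–7:15 PM = 10 h 52 min; less 30 min break → 10 h 22 min
Thu: 7:15 AM–2:51 PM = 7 h 36 min; less 30 min break → 7 h 6 min
Fri: 9:53 AM–9:02 PM = 11 h 9 min; less 30 min break → 10 h 39 min
Sat: 6:49 AM–6:33 PM = 11 h 44 min; less 30 min break → 11 h 14 min
Sun: 5:03 AM–2:41 PM = 9 h 38 min; less 30 min break → 9 h 8 min
Total worked: 58 h 13 min = 58.22 h.
Threshold 44 h → overtime 14 h 13 min, regular 44 h 0 min.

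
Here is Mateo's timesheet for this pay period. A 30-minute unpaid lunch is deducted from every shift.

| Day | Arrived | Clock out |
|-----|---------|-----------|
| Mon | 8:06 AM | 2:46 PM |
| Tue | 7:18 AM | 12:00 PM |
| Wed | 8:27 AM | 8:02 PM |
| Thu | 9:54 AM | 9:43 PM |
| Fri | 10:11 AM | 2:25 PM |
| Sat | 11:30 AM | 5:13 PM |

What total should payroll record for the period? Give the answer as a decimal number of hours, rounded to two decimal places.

41.72 hours

Mon: 8:06 AM–2:46 PM = 6 h 40 min; less 30 min break → 6 h 10 min
Tue: 7:18 AM–12:00 PM = 4 h 42 min; less 30 min break → 4 h 12 min
Wed: 8:27 AM–8:02 PM = 11 h 35 min; less 30 min break → 11 h 5 min
Thu: 9:54 AM–9:43 PM = 11 h 49 min; less 30 min break → 11 h 19 min
Fri: 10:11 AM–2:25 PM = 4 h 14 min; less 30 min break → 3 h 44 min
Sat: 11:30 AM–5:13 PM = 5 h 43 min; less 30 min break → 5 h 13 min
Total: 6 h 10 min + 4 h 12 min + 11 h 5 min + 11 h 19 min + 3 h 44 min + 5 h 13 min = 41 h 43 min.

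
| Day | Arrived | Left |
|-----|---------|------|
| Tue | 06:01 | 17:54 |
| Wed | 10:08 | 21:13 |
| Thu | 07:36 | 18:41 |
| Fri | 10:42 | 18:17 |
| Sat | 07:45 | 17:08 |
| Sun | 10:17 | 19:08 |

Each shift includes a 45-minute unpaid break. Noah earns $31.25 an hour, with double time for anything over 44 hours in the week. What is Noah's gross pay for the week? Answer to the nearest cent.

$2085.42

Tue: 06:01–17:54 = 11 h 53 min; less 45 min break → 11 h 8 min
Wed: 10:08–21:13 = 11 h 5 min; less 45 min break → 10 h 20 min
Thu: 07:36–18:41 = 11 h 5 min; less 45 min break → 10 h 20 min
Fri: 10:42–18:17 = 7 h 35 min; less 45 min break → 6 h 50 min
Sat: 07:45–17:08 = 9 h 23 min; less 45 min break → 8 h 38 min
Sun: 10:17–19:08 = 8 h 51 min; less 45 min break → 8 h 6 min
Total worked: 55 h 22 min = 3322 min.
Regular 44 h 0 min = 2640 min at $31.25/h; overtime 11 h 22 min = 682 min at $62.50/h.
Pay = (2640 × $31.25 + 682 × $62.50) ÷ 60 = $2085.42.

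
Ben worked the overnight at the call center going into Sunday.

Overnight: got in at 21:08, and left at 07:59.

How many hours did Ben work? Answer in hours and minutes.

Overnight: 21:08 → midnight = 2 h 52 min; midnight → 07:59 = 7 h 59 min; span 10 h 51 min

10 h 51 min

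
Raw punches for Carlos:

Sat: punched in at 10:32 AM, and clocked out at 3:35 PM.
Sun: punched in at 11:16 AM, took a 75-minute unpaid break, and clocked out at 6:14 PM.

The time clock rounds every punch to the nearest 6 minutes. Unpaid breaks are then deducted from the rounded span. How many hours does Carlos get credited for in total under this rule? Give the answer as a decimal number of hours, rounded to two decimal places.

10.75 hours

Sat: in 10:32 AM→10:30 AM, out 3:35 PM→3:36 PM; 5 h 6 min
Sun: in 11:16 AM→11:18 AM, out 6:14 PM→6:12 PM; 6 h 54 min − 75 min = 5 h 39 min
Total credited: 10 h 45 min.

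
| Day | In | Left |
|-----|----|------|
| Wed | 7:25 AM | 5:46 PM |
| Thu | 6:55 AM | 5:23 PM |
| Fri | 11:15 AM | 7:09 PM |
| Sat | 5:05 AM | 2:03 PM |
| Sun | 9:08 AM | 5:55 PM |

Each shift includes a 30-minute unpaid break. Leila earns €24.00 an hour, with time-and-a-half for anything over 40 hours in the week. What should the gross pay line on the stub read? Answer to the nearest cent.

Wed: 7:25 AM–5:46 PM = 10 h 21 min; less 30 min break → 9 h 51 min
Thu: 6:55 AM–5:23 PM = 10 h 28 min; less 30 min break → 9 h 58 min
Fri: 11:15 AM–7:09 PM = 7 h 54 min; less 30 min break → 7 h 24 min
Sat: 5:05 AM–2:03 PM = 8 h 58 min; less 30 min break → 8 h 28 min
Sun: 9:08 AM–5:55 PM = 8 h 47 min; less 30 min break → 8 h 17 min
Total worked: 43 h 58 min = 2638 min.
Regular 40 h 0 min = 2400 min at €24.00/h; overtime 3 h 58 min = 238 min at €36.00/h.
Pay = (2400 × €24.00 + 238 × €36.00) ÷ 60 = €1102.80.

€1102.80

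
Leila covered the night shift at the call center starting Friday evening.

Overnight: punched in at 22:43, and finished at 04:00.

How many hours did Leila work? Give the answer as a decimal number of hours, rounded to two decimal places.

Overnight: 22:43 → midnight = 1 h 17 min; midnight → 04:00 = 4 h 0 min; span 5 h 17 min

5.28 hours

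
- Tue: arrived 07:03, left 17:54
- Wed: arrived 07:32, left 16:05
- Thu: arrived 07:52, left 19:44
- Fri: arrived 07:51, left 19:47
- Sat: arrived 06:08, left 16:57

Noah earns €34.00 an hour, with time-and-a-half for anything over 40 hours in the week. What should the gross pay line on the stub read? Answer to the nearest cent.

Tue: 07:03–17:54 = 10 h 51 min
Wed: 07:32–16:05 = 8 h 33 min
Thu: 07:52–19:44 = 11 h 52 min
Fri: 07:51–19:47 = 11 h 56 min
Sat: 06:08–16:57 = 10 h 49 min
Total worked: 54 h 1 min = 3241 min.
Regular 40 h 0 min = 2400 min at €34.00/h; overtime 14 h 1 min = 841 min at €51.00/h.
Pay = (2400 × €34.00 + 841 × €51.00) ÷ 60 = €2074.85.

€2074.85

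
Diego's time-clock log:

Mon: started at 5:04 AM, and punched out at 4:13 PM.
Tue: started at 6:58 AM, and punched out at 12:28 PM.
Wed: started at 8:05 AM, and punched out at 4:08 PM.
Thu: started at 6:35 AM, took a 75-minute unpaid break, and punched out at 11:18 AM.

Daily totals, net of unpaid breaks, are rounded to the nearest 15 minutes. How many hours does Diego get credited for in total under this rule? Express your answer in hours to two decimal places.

28.25 hours

Mon: 5:04 AM–4:13 PM = 11 h 9 min → rounds to 11 h 15 min
Tue: 6:58 AM–12:28 PM = 5 h 30 min → rounds to 5 h 30 min
Wed: 8:05 AM–4:08 PM = 8 h 3 min → rounds to 8 h 0 min
Thu: 6:35 AM–11:18 AM = 4 h 43 min − 75 min = 3 h 28 min → rounds to 3 h 30 min
Total credited: 28 h 15 min.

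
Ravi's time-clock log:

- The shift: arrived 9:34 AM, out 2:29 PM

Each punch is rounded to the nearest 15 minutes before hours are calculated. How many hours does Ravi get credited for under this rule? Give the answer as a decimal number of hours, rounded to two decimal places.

5.00 hours

The shift: in 9:34 AM→9:30 AM, out 2:29 PM→2:30 PM; 5 h 0 min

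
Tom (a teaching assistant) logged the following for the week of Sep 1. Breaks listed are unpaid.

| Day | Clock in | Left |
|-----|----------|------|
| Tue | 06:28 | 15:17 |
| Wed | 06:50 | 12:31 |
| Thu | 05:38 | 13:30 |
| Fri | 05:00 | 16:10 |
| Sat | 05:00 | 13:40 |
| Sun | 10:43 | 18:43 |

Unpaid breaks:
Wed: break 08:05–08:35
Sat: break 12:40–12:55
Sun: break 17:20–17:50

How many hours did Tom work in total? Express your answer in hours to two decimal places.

Tue: 06:28–15:17 = 8 h 49 min
Wed: 06:50–12:31 = 5 h 41 min; less 30 min break → 5 h 11 min
Thu: 05:38–13:30 = 7 h 52 min
Fri: 05:00–16:10 = 11 h 10 min
Sat: 05:00–13:40 = 8 h 40 min; less 15 min break → 8 h 25 min
Sun: 10:43–18:43 = 8 h 0 min; less 30 min break → 7 h 30 min
Total: 8 h 49 min + 5 h 11 min + 7 h 52 min + 11 h 10 min + 8 h 25 min + 7 h 30 min = 48 h 57 min.

48.95 hours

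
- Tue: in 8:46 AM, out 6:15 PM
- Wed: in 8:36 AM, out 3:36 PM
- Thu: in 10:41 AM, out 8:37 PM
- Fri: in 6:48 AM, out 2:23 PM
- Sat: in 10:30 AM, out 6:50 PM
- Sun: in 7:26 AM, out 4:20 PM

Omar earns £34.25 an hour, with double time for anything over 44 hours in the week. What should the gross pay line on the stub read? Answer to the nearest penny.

Tue: 8:46 AM–6:15 PM = 9 h 29 min
Wed: 8:36 AM–3:36 PM = 7 h 0 min
Thu: 10:41 AM–8:37 PM = 9 h 56 min
Fri: 6:48 AM–2:23 PM = 7 h 35 min
Sat: 10:30 AM–6:50 PM = 8 h 20 min
Sun: 7:26 AM–4:20 PM = 8 h 54 min
Total worked: 51 h 14 min = 3074 min.
Regular 44 h 0 min = 2640 min at £34.25/h; overtime 7 h 14 min = 434 min at £68.50/h.
Pay = (2640 × £34.25 + 434 × £68.50) ÷ 60 = £2002.48.

£2002.48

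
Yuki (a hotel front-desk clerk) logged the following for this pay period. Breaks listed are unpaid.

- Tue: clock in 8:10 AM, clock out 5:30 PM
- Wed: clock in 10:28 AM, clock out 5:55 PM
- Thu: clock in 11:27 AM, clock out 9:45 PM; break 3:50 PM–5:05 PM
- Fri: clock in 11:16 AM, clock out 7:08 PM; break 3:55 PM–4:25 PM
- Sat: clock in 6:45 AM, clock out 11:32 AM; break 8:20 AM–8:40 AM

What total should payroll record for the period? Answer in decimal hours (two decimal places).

Tue: 8:10 AM–5:30 PM = 9 h 20 min
Wed: 10:28 AM–5:55 PM = 7 h 27 min
Thu: 11:27 AM–9:45 PM = 10 h 18 min; less 75 min break → 9 h 3 min
Fri: 11:16 AM–7:08 PM = 7 h 52 min; less 30 min break → 7 h 22 min
Sat: 6:45 AM–11:32 AM = 4 h 47 min; less 20 min break → 4 h 27 min
Total: 9 h 20 min + 7 h 27 min + 9 h 3 min + 7 h 22 min + 4 h 27 min = 37 h 39 min.

37.65 hours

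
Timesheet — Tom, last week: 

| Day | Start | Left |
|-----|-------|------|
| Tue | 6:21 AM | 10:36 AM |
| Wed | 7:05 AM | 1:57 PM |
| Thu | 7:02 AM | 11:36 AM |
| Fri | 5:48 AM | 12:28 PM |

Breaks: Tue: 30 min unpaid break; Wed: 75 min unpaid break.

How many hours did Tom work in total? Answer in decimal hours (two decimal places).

20.60 hours

Tue: 6:21 AM–10:36 AM = 4 h 15 min; less 30 min break → 3 h 45 min
Wed: 7:05 AM–1:57 PM = 6 h 52 min; less 75 min break → 5 h 37 min
Thu: 7:02 AM–11:36 AM = 4 h 34 min
Fri: 5:48 AM–12:28 PM = 6 h 40 min
Total: 3 h 45 min + 5 h 37 min + 4 h 34 min + 6 h 40 min = 20 h 36 min.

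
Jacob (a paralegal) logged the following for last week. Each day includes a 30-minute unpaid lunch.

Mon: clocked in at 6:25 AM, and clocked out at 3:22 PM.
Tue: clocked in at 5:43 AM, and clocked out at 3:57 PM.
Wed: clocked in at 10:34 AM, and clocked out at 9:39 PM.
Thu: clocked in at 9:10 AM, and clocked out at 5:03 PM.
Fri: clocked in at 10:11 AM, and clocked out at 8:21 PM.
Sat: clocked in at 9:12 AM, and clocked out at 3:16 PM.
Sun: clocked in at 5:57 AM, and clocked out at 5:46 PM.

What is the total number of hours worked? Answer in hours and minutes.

62 h 42 min

Mon: 6:25 AM–3:22 PM = 8 h 57 min; less 30 min break → 8 h 27 min
Tue: 5:43 AM–3:57 PM = 10 h 14 min; less 30 min break → 9 h 44 min
Wed: 10:34 AM–9:39 PM = 11 h 5 min; less 30 min break → 10 h 35 min
Thu: 9:10 AM–5:03 PM = 7 h 53 min; less 30 min break → 7 h 23 min
Fri: 10:11 AM–8:21 PM = 10 h 10 min; less 30 min break → 9 h 40 min
Sat: 9:12 AM–3:16 PM = 6 h 4 min; less 30 min break → 5 h 34 min
Sun: 5:57 AM–5:46 PM = 11 h 49 min; less 30 min break → 11 h 19 min
Total: 8 h 27 min + 9 h 44 min + 10 h 35 min + 7 h 23 min + 9 h 40 min + 5 h 34 min + 11 h 19 min = 62 h 42 min.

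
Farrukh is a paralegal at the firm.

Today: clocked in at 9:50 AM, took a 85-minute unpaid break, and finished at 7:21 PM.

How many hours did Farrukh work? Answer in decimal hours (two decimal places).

Today: 9:50 AM–7:21 PM = 9 h 31 min; less 85 min break → 8 h 6 min

8.10 hours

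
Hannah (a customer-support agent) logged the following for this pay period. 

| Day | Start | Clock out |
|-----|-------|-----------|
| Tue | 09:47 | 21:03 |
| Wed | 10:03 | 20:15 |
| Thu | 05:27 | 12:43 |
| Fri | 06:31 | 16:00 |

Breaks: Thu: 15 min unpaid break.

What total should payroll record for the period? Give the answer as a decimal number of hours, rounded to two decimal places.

Tue: 09:47–21:03 = 11 h 16 min
Wed: 10:03–20:15 = 10 h 12 min
Thu: 05:27–12:43 = 7 h 16 min; less 15 min break → 7 h 1 min
Fri: 06:31–16:00 = 9 h 29 min
Total: 11 h 16 min + 10 h 12 min + 7 h 1 min + 9 h 29 min = 37 h 58 min.

37.97 hours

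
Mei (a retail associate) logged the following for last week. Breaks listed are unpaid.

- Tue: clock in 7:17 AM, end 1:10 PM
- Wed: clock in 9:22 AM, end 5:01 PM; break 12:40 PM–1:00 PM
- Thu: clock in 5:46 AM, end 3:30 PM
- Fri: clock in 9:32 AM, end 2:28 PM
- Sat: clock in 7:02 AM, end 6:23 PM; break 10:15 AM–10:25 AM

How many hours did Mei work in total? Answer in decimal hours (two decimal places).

39.05 hours

Tue: 7:17 AM–1:10 PM = 5 h 53 min
Wed: 9:22 AM–5:01 PM = 7 h 39 min; less 20 min break → 7 h 19 min
Thu: 5:46 AM–3:30 PM = 9 h 44 min
Fri: 9:32 AM–2:28 PM = 4 h 56 min
Sat: 7:02 AM–6:23 PM = 11 h 21 min; less 10 min break → 11 h 11 min
Total: 5 h 53 min + 7 h 19 min + 9 h 44 min + 4 h 56 min + 11 h 11 min = 39 h 3 min.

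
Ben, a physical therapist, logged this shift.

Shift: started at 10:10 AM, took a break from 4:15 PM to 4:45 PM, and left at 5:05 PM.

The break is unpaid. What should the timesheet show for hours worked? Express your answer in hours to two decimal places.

Shift: 10:10 AM–5:05 PM = 6 h 55 min; less 30 min break → 6 h 25 min

6.42 hours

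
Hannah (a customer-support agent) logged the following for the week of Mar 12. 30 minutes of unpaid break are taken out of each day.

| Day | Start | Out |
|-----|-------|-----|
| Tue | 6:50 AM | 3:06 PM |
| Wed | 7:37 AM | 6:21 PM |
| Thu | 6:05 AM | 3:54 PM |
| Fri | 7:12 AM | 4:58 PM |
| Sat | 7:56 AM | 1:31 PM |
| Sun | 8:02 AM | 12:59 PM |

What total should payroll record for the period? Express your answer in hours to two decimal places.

46.12 hours

Tue: 6:50 AM–3:06 PM = 8 h 16 min; less 30 min break → 7 h 46 min
Wed: 7:37 AM–6:21 PM = 10 h 44 min; less 30 min break → 10 h 14 min
Thu: 6:05 AM–3:54 PM = 9 h 49 min; less 30 min break → 9 h 19 min
Fri: 7:12 AM–4:58 PM = 9 h 46 min; less 30 min break → 9 h 16 min
Sat: 7:56 AM–1:31 PM = 5 h 35 min; less 30 min break → 5 h 5 min
Sun: 8:02 AM–12:59 PM = 4 h 57 min; less 30 min break → 4 h 27 min
Total: 7 h 46 min + 10 h 14 min + 9 h 19 min + 9 h 16 min + 5 h 5 min + 4 h 27 min = 46 h 7 min.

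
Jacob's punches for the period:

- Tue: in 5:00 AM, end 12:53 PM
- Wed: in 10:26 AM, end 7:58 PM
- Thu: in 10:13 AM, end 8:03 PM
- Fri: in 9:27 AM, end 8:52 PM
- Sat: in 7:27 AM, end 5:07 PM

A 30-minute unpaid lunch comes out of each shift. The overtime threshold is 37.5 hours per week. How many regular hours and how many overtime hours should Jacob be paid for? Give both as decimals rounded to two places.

Tue: 5:00 AM–12:53 PM = 7 h 53 min; less 30 min break → 7 h 23 min
Wed: 10:26 AM–7:58 PM = 9 h 32 min; less 30 min break → 9 h 2 min
Thu: 10:13 AM–8:03 PM = 9 h 50 min; less 30 min break → 9 h 20 min
Fri: 9:27 AM–8:52 PM = 11 h 25 min; less 30 min break → 10 h 55 min
Sat: 7:27 AM–5:07 PM = 9 h 40 min; less 30 min break → 9 h 10 min
Total worked: 45 h 50 min = 45.83 h.
Threshold 37.5 h → overtime 8 h 20 min, regular 37 h 30 min.

Regular 37.50 hours, overtime 8.33 hours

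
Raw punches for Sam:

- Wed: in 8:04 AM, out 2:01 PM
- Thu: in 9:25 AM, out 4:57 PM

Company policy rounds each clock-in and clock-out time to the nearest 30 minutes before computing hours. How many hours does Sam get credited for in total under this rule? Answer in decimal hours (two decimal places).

Wed: in 8:04 AM→8:00 AM, out 2:01 PM→2:00 PM; 6 h 0 min
Thu: in 9:25 AM→9:30 AM, out 4:57 PM→5:00 PM; 7 h 30 min
Total credited: 13 h 30 min.

13.50 hours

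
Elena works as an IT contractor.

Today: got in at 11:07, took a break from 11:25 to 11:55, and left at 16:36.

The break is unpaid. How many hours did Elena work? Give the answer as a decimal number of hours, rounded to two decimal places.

Today: 11:07–16:36 = 5 h 29 min; less 30 min break → 4 h 59 min

4.98 hours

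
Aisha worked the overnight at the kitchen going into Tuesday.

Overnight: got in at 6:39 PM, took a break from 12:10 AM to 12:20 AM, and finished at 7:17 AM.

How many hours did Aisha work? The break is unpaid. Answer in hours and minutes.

12 h 28 min

Overnight: 6:39 PM → midnight = 5 h 21 min; midnight → 7:17 AM = 7 h 17 min; span 12 h 38 min; less 10 min break → 12 h 28 min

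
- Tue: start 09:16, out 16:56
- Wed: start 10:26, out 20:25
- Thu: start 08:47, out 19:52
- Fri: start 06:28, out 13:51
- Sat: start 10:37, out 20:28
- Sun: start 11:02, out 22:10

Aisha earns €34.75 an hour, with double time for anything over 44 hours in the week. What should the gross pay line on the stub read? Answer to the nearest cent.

Tue: 09:16–16:56 = 7 h 40 min
Wed: 10:26–20:25 = 9 h 59 min
Thu: 08:47–19:52 = 11 h 5 min
Fri: 06:28–13:51 = 7 h 23 min
Sat: 10:37–20:28 = 9 h 51 min
Sun: 11:02–22:10 = 11 h 8 min
Total worked: 57 h 6 min = 3426 min.
Regular 44 h 0 min = 2640 min at €34.75/h; overtime 13 h 6 min = 786 min at €69.50/h.
Pay = (2640 × €34.75 + 786 × €69.50) ÷ 60 = €2439.45.

€2439.45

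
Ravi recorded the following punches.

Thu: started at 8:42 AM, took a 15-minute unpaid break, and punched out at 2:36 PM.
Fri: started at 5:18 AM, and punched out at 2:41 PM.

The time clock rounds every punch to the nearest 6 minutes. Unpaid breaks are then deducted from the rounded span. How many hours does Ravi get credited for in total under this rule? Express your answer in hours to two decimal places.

15.05 hours

Thu: in 8:42 AM→8:42 AM, out 2:36 PM→2:36 PM; 5 h 54 min − 15 min = 5 h 39 min
Fri: in 5:18 AM→5:18 AM, out 2:41 PM→2:42 PM; 9 h 24 min
Total credited: 15 h 3 min.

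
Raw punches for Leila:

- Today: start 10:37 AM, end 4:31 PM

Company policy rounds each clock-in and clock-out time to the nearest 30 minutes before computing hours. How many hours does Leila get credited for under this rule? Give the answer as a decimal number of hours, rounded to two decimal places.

6.00 hours

Today: in 10:37 AM→10:30 AM, out 4:31 PM→4:30 PM; 6 h 0 min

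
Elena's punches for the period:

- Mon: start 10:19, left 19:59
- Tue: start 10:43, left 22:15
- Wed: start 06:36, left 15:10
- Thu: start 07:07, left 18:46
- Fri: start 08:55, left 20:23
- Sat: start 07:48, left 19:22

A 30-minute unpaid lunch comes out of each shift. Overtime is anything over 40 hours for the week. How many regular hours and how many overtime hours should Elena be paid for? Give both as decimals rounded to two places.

Mon: 10:19–19:59 = 9 h 40 min; less 30 min break → 9 h 10 min
Tue: 10:43–22:15 = 11 h 32 min; less 30 min break → 11 h 2 min
Wed: 06:36–15:10 = 8 h 34 min; less 30 min break → 8 h 4 min
Thu: 07:07–18:46 = 11 h 39 min; less 30 min break → 11 h 9 min
Fri: 08:55–20:23 = 11 h 28 min; less 30 min break → 10 h 58 min
Sat: 07:48–19:22 = 11 h 34 min; less 30 min break → 11 h 4 min
Total worked: 61 h 27 min = 61.45 h.
Threshold 40 h → overtime 21 h 27 min, regular 40 h 0 min.

Regular 40.00 hours, overtime 21.45 hours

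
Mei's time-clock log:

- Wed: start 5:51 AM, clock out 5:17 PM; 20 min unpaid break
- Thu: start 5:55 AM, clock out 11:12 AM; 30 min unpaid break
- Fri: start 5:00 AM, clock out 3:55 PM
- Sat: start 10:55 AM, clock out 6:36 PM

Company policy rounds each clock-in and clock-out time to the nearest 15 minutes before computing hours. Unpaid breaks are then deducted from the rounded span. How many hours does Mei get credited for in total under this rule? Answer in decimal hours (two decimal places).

Wed: in 5:51 AM→5:45 AM, out 5:17 PM→5:15 PM; 11 h 30 min − 20 min = 11 h 10 min
Thu: in 5:55 AM→6:00 AM, out 11:12 AM→11:15 AM; 5 h 15 min − 30 min = 4 h 45 min
Fri: in 5:00 AM→5:00 AM, out 3:55 PM→4:00 PM; 11 h 0 min
Sat: in 10:55 AM→11:00 AM, out 6:36 PM→6:30 PM; 7 h 30 min
Total credited: 34 h 25 min.

34.42 hours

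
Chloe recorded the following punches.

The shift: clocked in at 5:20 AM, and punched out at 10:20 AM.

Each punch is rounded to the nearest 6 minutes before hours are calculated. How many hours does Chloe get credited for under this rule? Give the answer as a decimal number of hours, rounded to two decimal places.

The shift: in 5:20 AM→5:18 AM, out 10:20 AM→10:18 AM; 5 h 0 min

5.00 hours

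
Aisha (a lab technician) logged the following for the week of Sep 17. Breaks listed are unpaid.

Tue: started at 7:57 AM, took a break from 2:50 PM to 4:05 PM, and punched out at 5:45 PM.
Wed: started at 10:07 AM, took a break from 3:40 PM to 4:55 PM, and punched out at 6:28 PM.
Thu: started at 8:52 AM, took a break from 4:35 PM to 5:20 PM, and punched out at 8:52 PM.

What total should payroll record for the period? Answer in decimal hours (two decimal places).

26.90 hours

Tue: 7:57 AM–5:45 PM = 9 h 48 min; less 75 min break → 8 h 33 min
Wed: 10:07 AM–6:28 PM = 8 h 21 min; less 75 min break → 7 h 6 min
Thu: 8:52 AM–8:52 PM = 12 h 0 min; less 45 min break → 11 h 15 min
Total: 8 h 33 min + 7 h 6 min + 11 h 15 min = 26 h 54 min.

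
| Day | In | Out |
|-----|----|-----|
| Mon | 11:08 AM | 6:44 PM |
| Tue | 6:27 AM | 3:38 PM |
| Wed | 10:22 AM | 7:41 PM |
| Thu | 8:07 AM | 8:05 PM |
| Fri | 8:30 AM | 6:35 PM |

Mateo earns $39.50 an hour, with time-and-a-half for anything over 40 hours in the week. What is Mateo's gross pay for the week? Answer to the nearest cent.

Mon: 11:08 AM–6:44 PM = 7 h 36 min
Tue: 6:27 AM–3:38 PM = 9 h 11 min
Wed: 10:22 AM–7:41 PM = 9 h 19 min
Thu: 8:07 AM–8:05 PM = 11 h 58 min
Fri: 8:30 AM–6:35 PM = 10 h 5 min
Total worked: 48 h 9 min = 2889 min.
Regular 40 h 0 min = 2400 min at $39.50/h; overtime 8 h 9 min = 489 min at $59.25/h.
Pay = (2400 × $39.50 + 489 × $59.25) ÷ 60 = $2062.89.

$2062.89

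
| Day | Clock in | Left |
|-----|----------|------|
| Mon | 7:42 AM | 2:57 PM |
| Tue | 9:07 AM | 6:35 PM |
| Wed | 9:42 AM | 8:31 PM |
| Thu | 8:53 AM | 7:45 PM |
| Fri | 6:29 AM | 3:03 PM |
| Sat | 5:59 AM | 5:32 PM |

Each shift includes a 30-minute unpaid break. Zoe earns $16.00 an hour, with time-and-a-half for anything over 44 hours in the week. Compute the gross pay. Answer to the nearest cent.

$980.40

Mon: 7:42 AM–2:57 PM = 7 h 15 min; less 30 min break → 6 h 45 min
Tue: 9:07 AM–6:35 PM = 9 h 28 min; less 30 min break → 8 h 58 min
Wed: 9:42 AM–8:31 PM = 10 h 49 min; less 30 min break → 10 h 19 min
Thu: 8:53 AM–7:45 PM = 10 h 52 min; less 30 min break → 10 h 22 min
Fri: 6:29 AM–3:03 PM = 8 h 34 min; less 30 min break → 8 h 4 min
Sat: 5:59 AM–5:32 PM = 11 h 33 min; less 30 min break → 11 h 3 min
Total worked: 55 h 31 min = 3331 min.
Regular 44 h 0 min = 2640 min at $16.00/h; overtime 11 h 31 min = 691 min at $24.00/h.
Pay = (2640 × $16.00 + 691 × $24.00) ÷ 60 = $980.40.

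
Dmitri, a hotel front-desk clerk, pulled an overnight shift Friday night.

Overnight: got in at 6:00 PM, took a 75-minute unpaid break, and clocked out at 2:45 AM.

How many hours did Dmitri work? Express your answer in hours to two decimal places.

7.50 hours

Overnight: 6:00 PM → midnight = 6 h 0 min; midnight → 2:45 AM = 2 h 45 min; span 8 h 45 min; less 75 min break → 7 h 30 min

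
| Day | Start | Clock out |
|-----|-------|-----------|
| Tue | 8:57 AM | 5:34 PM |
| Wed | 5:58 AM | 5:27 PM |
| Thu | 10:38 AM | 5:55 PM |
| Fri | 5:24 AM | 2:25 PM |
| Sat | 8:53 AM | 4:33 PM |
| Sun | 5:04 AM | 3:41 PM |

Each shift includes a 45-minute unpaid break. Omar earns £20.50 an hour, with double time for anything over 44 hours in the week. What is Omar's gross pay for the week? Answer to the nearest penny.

Tue: 8:57 AM–5:34 PM = 8 h 37 min; less 45 min break → 7 h 52 min
Wed: 5:58 AM–5:27 PM = 11 h 29 min; less 45 min break → 10 h 44 min
Thu: 10:38 AM–5:55 PM = 7 h 17 min; less 45 min break → 6 h 32 min
Fri: 5:24 AM–2:25 PM = 9 h 1 min; less 45 min break → 8 h 16 min
Sat: 8:53 AM–4:33 PM = 7 h 40 min; less 45 min break → 6 h 55 min
Sun: 5:04 AM–3:41 PM = 10 h 37 min; less 45 min break → 9 h 52 min
Total worked: 50 h 11 min = 3011 min.
Regular 44 h 0 min = 2640 min at £20.50/h; overtime 6 h 11 min = 371 min at £41.00/h.
Pay = (2640 × £20.50 + 371 × £41.00) ÷ 60 = £1155.52.

£1155.52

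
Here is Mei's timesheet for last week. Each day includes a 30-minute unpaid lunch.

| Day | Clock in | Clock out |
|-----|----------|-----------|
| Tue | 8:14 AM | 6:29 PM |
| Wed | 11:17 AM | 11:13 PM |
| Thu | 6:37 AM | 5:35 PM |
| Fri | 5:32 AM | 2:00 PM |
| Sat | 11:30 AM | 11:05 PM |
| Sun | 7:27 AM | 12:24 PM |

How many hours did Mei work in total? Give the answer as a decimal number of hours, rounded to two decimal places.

Tue: 8:14 AM–6:29 PM = 10 h 15 min; less 30 min break → 9 h 45 min
Wed: 11:17 AM–11:13 PM = 11 h 56 min; less 30 min break → 11 h 26 min
Thu: 6:37 AM–5:35 PM = 10 h 58 min; less 30 min break → 10 h 28 min
Fri: 5:32 AM–2:00 PM = 8 h 28 min; less 30 min break → 7 h 58 min
Sat: 11:30 AM–11:05 PM = 11 h 35 min; less 30 min break → 11 h 5 min
Sun: 7:27 AM–12:24 PM = 4 h 57 min; less 30 min break → 4 h 27 min
Total: 9 h 45 min + 11 h 26 min + 10 h 28 min + 7 h 58 min + 11 h 5 min + 4 h 27 min = 55 h 9 min.

55.15 hours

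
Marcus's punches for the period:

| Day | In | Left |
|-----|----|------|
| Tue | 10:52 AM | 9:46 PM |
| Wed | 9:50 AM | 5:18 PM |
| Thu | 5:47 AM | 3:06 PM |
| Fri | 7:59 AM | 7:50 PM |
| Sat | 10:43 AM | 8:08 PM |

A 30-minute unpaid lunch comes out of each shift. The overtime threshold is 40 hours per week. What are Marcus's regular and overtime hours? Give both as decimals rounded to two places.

Regular 40.00 hours, overtime 6.45 hours

Tue: 10:52 AM–9:46 PM = 10 h 54 min; less 30 min break → 10 h 24 min
Wed: 9:50 AM–5:18 PM = 7 h 28 min; less 30 min break → 6 h 58 min
Thu: 5:47 AM–3:06 PM = 9 h 19 min; less 30 min break → 8 h 49 min
Fri: 7:59 AM–7:50 PM = 11 h 51 min; less 30 min break → 11 h 21 min
Sat: 10:43 AM–8:08 PM = 9 h 25 min; less 30 min break → 8 h 55 min
Total worked: 46 h 27 min = 46.45 h.
Threshold 40 h → overtime 6 h 27 min, regular 40 h 0 min.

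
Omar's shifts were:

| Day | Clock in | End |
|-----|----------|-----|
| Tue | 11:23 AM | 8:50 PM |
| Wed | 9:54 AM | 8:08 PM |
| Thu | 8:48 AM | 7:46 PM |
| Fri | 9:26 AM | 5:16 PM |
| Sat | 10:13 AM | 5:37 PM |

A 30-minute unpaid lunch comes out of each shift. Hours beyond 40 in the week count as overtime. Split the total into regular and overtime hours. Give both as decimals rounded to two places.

Regular 40.00 hours, overtime 3.38 hours

Tue: 11:23 AM–8:50 PM = 9 h 27 min; less 30 min break → 8 h 57 min
Wed: 9:54 AM–8:08 PM = 10 h 14 min; less 30 min break → 9 h 44 min
Thu: 8:48 AM–7:46 PM = 10 h 58 min; less 30 min break → 10 h 28 min
Fri: 9:26 AM–5:16 PM = 7 h 50 min; less 30 min break → 7 h 20 min
Sat: 10:13 AM–5:37 PM = 7 h 24 min; less 30 min break → 6 h 54 min
Total worked: 43 h 23 min = 43.38 h.
Threshold 40 h → overtime 3 h 23 min, regular 40 h 0 min.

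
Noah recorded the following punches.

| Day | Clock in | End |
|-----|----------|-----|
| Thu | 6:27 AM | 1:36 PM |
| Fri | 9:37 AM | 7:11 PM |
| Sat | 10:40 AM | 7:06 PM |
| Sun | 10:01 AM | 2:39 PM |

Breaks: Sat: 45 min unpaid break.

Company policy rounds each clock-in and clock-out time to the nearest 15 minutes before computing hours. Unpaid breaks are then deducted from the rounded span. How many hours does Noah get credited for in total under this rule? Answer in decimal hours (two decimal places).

29.00 hours

Thu: in 6:27 AM→6:30 AM, out 1:36 PM→1:30 PM; 7 h 0 min
Fri: in 9:37 AM→9:30 AM, out 7:11 PM→7:15 PM; 9 h 45 min
Sat: in 10:40 AM→10:45 AM, out 7:06 PM→7:00 PM; 8 h 15 min − 45 min = 7 h 30 min
Sun: in 10:01 AM→10:00 AM, out 2:39 PM→2:45 PM; 4 h 45 min
Total credited: 29 h 0 min.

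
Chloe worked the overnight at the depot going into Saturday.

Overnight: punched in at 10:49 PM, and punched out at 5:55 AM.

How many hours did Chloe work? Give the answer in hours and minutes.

Overnight: 10:49 PM → midnight = 1 h 11 min; midnight → 5:55 AM = 5 h 55 min; span 7 h 6 min

7 h 6 min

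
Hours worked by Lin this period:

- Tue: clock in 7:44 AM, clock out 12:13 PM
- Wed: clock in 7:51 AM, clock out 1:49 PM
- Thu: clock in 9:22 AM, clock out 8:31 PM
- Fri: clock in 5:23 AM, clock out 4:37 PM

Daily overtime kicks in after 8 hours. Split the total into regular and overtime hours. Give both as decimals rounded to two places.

Regular 26.45 hours, overtime 6.38 hours

Tue: 7:44 AM–12:13 PM = 4 h 29 min
Wed: 7:51 AM–1:49 PM = 5 h 58 min
Thu: 9:22 AM–8:31 PM = 11 h 9 min
Fri: 5:23 AM–4:37 PM = 11 h 14 min
Tue reg 4 h 29 min / OT 0 h 0 min; Wed reg 5 h 58 min / OT 0 h 0 min; Thu reg 8 h 0 min / OT 3 h 9 min; Fri reg 8 h 0 min / OT 3 h 14 min.
Totals: regular 26 h 27 min, overtime 6 h 23 min.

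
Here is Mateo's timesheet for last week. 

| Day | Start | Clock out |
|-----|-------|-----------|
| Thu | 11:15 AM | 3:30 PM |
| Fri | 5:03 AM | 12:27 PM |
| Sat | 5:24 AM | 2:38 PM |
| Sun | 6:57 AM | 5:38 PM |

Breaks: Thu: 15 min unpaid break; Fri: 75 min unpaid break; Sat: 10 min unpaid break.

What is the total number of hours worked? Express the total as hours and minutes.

29 h 54 min

Thu: 11:15 AM–3:30 PM = 4 h 15 min; less 15 min break → 4 h 0 min
Fri: 5:03 AM–12:27 PM = 7 h 24 min; less 75 min break → 6 h 9 min
Sat: 5:24 AM–2:38 PM = 9 h 14 min; less 10 min break → 9 h 4 min
Sun: 6:57 AM–5:38 PM = 10 h 41 min
Total: 4 h 0 min + 6 h 9 min + 9 h 4 min + 10 h 41 min = 29 h 54 min.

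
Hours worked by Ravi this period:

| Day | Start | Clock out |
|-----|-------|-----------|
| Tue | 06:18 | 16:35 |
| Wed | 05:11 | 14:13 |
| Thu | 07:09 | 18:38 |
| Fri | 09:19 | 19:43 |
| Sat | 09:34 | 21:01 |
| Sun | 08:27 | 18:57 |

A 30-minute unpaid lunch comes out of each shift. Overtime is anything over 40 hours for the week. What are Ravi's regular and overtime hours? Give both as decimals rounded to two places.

Tue: 06:18–16:35 = 10 h 17 min; less 30 min break → 9 h 47 min
Wed: 05:11–14:13 = 9 h 2 min; less 30 min break → 8 h 32 min
Thu: 07:09–18:38 = 11 h 29 min; less 30 min break → 10 h 59 min
Fri: 09:19–19:43 = 10 h 24 min; less 30 min break → 9 h 54 min
Sat: 09:34–21:01 = 11 h 27 min; less 30 min break → 10 h 57 min
Sun: 08:27–18:57 = 10 h 30 min; less 30 min break → 10 h 0 min
Total worked: 60 h 9 min = 60.15 h.
Threshold 40 h → overtime 20 h 9 min, regular 40 h 0 min.

Regular 40.00 hours, overtime 20.15 hours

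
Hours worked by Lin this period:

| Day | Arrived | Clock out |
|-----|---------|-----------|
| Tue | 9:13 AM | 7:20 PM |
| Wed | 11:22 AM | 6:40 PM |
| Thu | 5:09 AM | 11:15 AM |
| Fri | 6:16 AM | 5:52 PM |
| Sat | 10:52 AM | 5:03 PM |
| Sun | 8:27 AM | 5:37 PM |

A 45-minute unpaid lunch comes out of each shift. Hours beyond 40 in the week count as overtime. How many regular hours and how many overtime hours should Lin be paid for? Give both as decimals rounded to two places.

Regular 40.00 hours, overtime 5.97 hours

Tue: 9:13 AM–7:20 PM = 10 h 7 min; less 45 min break → 9 h 22 min
Wed: 11:22 AM–6:40 PM = 7 h 18 min; less 45 min break → 6 h 33 min
Thu: 5:09 AM–11:15 AM = 6 h 6 min; less 45 min break → 5 h 21 min
Fri: 6:16 AM–5:52 PM = 11 h 36 min; less 45 min break → 10 h 51 min
Sat: 10:52 AM–5:03 PM = 6 h 11 min; less 45 min break → 5 h 26 min
Sun: 8:27 AM–5:37 PM = 9 h 10 min; less 45 min break → 8 h 25 min
Total worked: 45 h 58 min = 45.97 h.
Threshold 40 h → overtime 5 h 58 min, regular 40 h 0 min.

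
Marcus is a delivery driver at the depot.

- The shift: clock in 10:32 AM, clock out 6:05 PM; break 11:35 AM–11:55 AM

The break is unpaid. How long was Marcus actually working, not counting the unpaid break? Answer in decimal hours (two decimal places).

7.22 hours

The shift: 10:32 AM–6:05 PM = 7 h 33 min; less 20 min break → 7 h 13 min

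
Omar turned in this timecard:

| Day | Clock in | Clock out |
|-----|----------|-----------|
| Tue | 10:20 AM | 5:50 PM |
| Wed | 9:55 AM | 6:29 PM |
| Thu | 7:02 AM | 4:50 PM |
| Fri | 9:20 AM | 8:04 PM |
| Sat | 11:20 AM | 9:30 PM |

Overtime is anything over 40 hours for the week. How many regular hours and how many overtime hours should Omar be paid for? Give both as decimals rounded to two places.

Regular 40.00 hours, overtime 6.77 hours

Tue: 10:20 AM–5:50 PM = 7 h 30 min
Wed: 9:55 AM–6:29 PM = 8 h 34 min
Thu: 7:02 AM–4:50 PM = 9 h 48 min
Fri: 9:20 AM–8:04 PM = 10 h 44 min
Sat: 11:20 AM–9:30 PM = 10 h 10 min
Total worked: 46 h 46 min = 46.77 h.
Threshold 40 h → overtime 6 h 46 min, regular 40 h 0 min.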